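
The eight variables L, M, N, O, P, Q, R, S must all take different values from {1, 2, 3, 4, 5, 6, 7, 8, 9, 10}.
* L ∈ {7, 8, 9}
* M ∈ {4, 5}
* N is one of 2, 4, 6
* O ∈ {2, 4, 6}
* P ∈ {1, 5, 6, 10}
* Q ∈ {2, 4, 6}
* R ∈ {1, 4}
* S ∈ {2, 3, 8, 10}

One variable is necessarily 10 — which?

N, O, Q between them cover only {2, 4, 6} — a naked triple. Remove those values from M, P, R, S.
M must be 5 (only option left). Remove 5 from P.
R has just one choice, so R = 1. So P can't be 1.
So 10 goes to P.

P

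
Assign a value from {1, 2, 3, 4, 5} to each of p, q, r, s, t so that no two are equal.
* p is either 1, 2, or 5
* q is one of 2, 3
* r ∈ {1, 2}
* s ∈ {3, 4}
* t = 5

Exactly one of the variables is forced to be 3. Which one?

q

t's domain is down to {5}, so t = 5. Eliminate 5 elsewhere: p.
The 4 still-open variables draw from only 4 values {1, 2, 3, 4}, so each is used; only s can be 4, hence s = 4.
Among the 3 still-open variables, 3 fits only q (and all 3 values in {1, 2, 3} must be used), so q = 3.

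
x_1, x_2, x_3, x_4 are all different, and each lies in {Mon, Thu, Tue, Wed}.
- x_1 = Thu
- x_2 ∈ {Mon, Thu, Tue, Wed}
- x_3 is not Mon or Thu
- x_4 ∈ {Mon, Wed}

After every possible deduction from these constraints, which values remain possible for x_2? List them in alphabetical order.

x_1 must be Thu (only option left). So x_2 can't be Thu.
No further eliminations apply; x_2 can still be any of Mon, Tue, Wed.

Mon, Tue, Wed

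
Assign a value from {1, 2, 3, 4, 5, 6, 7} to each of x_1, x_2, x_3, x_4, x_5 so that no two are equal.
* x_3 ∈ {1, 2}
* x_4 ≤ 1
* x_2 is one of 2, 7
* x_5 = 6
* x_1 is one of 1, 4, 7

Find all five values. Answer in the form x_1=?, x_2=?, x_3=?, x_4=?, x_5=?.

x_4's domain is down to {1}, so x_4 = 1. Eliminate 1 elsewhere: x_1, x_3.
x_5 must be 6 (only option left).
x_3's domain is down to {2}, so x_3 = 2. So x_2 can't be 2.
x_2 must be 7 (only option left). So x_1 can't be 7.
x_1 must be 4 (only option left).

x_1=4, x_2=7, x_3=2, x_4=1, x_5=6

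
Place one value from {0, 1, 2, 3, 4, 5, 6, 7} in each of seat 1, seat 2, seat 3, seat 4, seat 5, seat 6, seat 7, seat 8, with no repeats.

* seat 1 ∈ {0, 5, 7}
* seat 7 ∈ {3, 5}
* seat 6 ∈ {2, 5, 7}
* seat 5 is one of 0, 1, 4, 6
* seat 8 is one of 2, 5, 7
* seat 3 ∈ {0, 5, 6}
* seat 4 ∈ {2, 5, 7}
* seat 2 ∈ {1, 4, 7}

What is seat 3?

The 8 variables draw from only 8 values {0, 1, 2, 3, 4, 5, 6, 7}, so each is used; only seat 7 can be 3, hence seat 7 = 3.
The 3 variables seat 4, seat 6, seat 8 are confined to {2, 5, 7}, which locks those values in; drop them from seat 1, seat 2, seat 3.
seat 1 must be 0 (only option left). Eliminate 0 elsewhere: seat 3, seat 5.
So seat 3 = 6.

6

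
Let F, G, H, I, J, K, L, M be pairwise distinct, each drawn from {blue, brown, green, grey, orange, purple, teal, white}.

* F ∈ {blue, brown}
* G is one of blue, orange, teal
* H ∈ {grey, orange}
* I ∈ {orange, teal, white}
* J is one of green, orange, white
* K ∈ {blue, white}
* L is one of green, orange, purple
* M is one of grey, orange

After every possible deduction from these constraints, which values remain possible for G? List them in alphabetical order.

blue, teal

The 8 variables draw from only 8 values {blue, brown, green, grey, orange, purple, teal, white}, so each is used; only F can be brown, hence F = brown.
The 7 still-open variables draw from only 7 values {blue, green, grey, orange, purple, teal, white}, so each is used; only L can be purple, hence L = purple.
The 6 still-open variables draw from only 6 values {blue, green, grey, orange, teal, white}, so each is used; only J can be green, hence J = green.
H and M between them cover only {grey, orange} — a naked pair. Remove those values from G, I.
No further eliminations apply; G can still be any of blue, teal.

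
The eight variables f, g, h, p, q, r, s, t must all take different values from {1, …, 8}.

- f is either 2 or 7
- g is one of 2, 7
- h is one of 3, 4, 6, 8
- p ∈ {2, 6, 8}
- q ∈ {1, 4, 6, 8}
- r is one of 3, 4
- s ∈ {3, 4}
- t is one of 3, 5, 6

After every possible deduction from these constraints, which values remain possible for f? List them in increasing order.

The 8 variables draw from only 8 values {1, 2, 3, 4, 5, 6, 7, 8}, so each is used; only q can be 1, hence q = 1.
The 7 still-open variables draw from only 7 values {2, 3, 4, 5, 6, 7, 8}, so each is used; only t can be 5, hence t = 5.
The 2 variables f and g are confined to {2, 7}, which locks those values in; drop them from p.
r and s between them cover only {3, 4} — a naked pair. Remove those values from h.
No further eliminations apply; f can still be any of 2, 7.

2, 7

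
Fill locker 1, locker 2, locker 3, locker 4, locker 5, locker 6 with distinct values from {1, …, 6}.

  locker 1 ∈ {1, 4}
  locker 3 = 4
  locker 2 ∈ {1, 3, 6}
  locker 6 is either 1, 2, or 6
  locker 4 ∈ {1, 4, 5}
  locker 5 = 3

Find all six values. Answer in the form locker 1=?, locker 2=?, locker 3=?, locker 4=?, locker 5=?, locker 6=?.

locker 3 has just one choice, so locker 3 = 4. Remove 4 from locker 1, locker 4.
That leaves locker 5 = 3. So locker 2 can't be 3.
locker 1 must be 1 (only option left). Eliminate 1 elsewhere: locker 2, locker 4, locker 6.
That leaves locker 2 = 6. Remove 6 from locker 6.
That leaves locker 4 = 5.
locker 6 has just one choice, so locker 6 = 2.

locker 1=1, locker 2=6, locker 3=4, locker 4=5, locker 5=3, locker 6=2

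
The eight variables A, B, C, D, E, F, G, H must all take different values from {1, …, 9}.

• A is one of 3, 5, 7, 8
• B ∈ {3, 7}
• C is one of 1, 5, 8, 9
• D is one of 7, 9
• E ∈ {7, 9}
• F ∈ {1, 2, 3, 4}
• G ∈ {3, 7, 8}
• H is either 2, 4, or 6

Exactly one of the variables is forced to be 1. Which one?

C

D and E share exactly the 2 values {7, 9}; by pigeonhole those values go to them, so strike 7, 9 from A, B, C, G.
B must be 3 (only option left). Remove 3 from A, F, G.
G has just one choice, so G = 8. Remove 8 from A, C.
That leaves A = 5. Remove 5 from C.
So 1 goes to C.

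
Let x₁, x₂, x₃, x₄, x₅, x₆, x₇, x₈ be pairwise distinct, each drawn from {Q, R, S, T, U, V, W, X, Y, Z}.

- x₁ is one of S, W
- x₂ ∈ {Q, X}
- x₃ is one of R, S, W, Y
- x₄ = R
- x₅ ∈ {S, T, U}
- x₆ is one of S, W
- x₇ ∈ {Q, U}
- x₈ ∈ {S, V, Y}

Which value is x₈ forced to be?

V

x₄ has just one choice, so x₄ = R. Eliminate R elsewhere: x₃.
x₁ and x₆ share exactly the 2 values {S, W}; by pigeonhole those values go to them, so strike S, W from x₃, x₅, x₈.
x₃'s domain is down to {Y}, so x₃ = Y. Remove Y from x₈.
So x₈ = V.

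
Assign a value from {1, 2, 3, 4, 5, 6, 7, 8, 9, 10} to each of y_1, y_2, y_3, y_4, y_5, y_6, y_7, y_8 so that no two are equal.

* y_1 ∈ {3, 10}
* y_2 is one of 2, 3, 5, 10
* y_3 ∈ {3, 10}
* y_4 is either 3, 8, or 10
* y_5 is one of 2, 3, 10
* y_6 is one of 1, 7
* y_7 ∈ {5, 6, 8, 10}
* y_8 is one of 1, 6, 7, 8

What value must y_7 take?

6

y_1 and y_3 share exactly the 2 values {3, 10}; by pigeonhole those values go to them, so strike 3, 10 from y_2, y_4, y_5, y_7.
y_4 must be 8 (only option left). Eliminate 8 elsewhere: y_7, y_8.
That leaves y_5 = 2. Remove 2 from y_2.
y_2 has just one choice, so y_2 = 5. Remove 5 from y_7.
So y_7 = 6.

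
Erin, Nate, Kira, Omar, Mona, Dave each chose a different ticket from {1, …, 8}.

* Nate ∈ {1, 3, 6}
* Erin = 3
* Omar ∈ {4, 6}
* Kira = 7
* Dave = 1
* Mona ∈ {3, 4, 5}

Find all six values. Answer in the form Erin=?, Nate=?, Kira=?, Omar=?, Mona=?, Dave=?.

Erin has just one choice, so Erin = 3. Remove 3 from Nate, Mona.
Kira has just one choice, so Kira = 7.
Dave must be 1 (only option left). Eliminate 1 elsewhere: Nate.
Nate's domain is down to {6}, so Nate = 6. So Omar can't be 6.
That leaves Omar = 4. Strike 4 from Mona.
Mona has just one choice, so Mona = 5.

Erin=3, Nate=6, Kira=7, Omar=4, Mona=5, Dave=1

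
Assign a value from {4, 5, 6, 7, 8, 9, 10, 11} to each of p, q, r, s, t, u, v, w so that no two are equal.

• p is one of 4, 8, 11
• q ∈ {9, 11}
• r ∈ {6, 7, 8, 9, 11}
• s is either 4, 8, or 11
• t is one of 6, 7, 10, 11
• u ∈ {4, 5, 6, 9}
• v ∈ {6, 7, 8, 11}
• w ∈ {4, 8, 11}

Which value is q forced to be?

Among the 8 variables, 5 fits only u (and all 8 values in {4, 5, 6, 7, 8, 9, 10, 11} must be used), so u = 5.
Among the 7 still-open variables, 10 fits only t (and all 7 values in {4, 6, 7, 8, 9, 10, 11} must be used), so t = 10.
p, s, w between them cover only {4, 8, 11} — a naked triple. Remove those values from q, r, v.
So q = 9.

9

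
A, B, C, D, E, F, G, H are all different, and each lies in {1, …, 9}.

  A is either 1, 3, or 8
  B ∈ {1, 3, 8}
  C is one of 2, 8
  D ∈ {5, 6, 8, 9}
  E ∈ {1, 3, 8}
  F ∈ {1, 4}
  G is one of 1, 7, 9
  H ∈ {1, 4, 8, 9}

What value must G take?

A, B, E share exactly the 3 values {1, 3, 8}; by pigeonhole those values go to them, so strike 1, 3, 8 from C, D, F, G, H.
C has just one choice, so C = 2.
F's domain is down to {4}, so F = 4. Strike 4 from H.
H has just one choice, so H = 9. Eliminate 9 elsewhere: D, G.
So G = 7.

7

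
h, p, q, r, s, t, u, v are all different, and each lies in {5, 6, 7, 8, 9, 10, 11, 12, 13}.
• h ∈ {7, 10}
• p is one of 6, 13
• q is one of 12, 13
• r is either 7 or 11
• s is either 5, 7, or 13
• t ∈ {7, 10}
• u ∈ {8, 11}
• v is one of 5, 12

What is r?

The 8 variables draw from only 8 values {5, 6, 7, 8, 10, 11, 12, 13}, so each is used; only p can be 6, hence p = 6.
The 7 still-open variables draw from only 7 values {5, 7, 8, 10, 11, 12, 13}, so each is used; only u can be 8, hence u = 8.
The 6 still-open variables together cover exactly {5, 7, 10, 11, 12, 13} — 6 values for 6 variables — and 11 appears only in r's list, so r = 11.

11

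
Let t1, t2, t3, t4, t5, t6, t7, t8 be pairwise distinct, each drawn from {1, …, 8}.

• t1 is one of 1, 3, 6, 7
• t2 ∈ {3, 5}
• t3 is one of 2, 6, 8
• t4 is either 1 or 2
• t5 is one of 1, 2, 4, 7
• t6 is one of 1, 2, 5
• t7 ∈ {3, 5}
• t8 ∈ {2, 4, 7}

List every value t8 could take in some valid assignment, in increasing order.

4, 7

The 8 variables draw from only 8 values {1, 2, 3, 4, 5, 6, 7, 8}, so each is used; only t3 can be 8, hence t3 = 8.
Among the 7 still-open variables, 6 fits only t1 (and all 7 values in {1, 2, 3, 4, 5, 6, 7} must be used), so t1 = 6.
The 2 variables t2 and t7 are confined to {3, 5}, which locks those values in; drop them from t6.
t4 and t6 between them cover only {1, 2} — a naked pair. Remove those values from t5, t8.
No further eliminations apply; t8 can still be any of 4, 7.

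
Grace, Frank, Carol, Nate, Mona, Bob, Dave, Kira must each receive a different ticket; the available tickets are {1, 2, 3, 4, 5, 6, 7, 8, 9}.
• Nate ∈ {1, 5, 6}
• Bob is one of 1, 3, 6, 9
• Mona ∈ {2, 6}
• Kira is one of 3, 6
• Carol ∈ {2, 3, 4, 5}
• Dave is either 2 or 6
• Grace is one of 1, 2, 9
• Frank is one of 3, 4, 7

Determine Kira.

Among the 8 variables, 7 fits only Frank (and all 8 values in {1, 2, 3, 4, 5, 6, 7, 9} must be used), so Frank = 7.
The 7 still-open variables draw from only 7 values {1, 2, 3, 4, 5, 6, 9}, so each is used; only Carol can be 4, hence Carol = 4.
Among the 6 still-open variables, 5 fits only Nate (and all 6 values in {1, 2, 3, 5, 6, 9} must be used), so Nate = 5.
Mona and Dave between them cover only {2, 6} — a naked pair. Remove those values from Grace, Bob, Kira.
So Kira = 3.

3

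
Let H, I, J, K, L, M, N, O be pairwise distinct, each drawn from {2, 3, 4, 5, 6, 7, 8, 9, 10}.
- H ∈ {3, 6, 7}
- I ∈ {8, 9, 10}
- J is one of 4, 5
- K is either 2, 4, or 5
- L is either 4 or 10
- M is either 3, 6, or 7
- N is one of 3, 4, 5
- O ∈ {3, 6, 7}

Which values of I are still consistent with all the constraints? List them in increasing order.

8, 9

H, M, O between them cover only {3, 6, 7} — a naked triple. Remove those values from N.
J and N between them cover only {4, 5} — a naked pair. Remove those values from K, L.
That leaves K = 2.
L's domain is down to {10}, so L = 10. Eliminate 10 elsewhere: I.
No further eliminations apply; I can still be any of 8, 9.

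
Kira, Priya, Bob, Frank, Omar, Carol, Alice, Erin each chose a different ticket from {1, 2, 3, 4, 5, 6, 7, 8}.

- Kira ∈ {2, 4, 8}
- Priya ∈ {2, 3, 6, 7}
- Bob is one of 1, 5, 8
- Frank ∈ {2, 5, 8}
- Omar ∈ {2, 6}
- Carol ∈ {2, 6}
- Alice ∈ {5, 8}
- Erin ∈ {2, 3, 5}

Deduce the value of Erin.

3

Among the 8 variables, 1 fits only Bob (and all 8 values in {1, 2, 3, 4, 5, 6, 7, 8} must be used), so Bob = 1.
The 7 still-open variables together cover exactly {2, 3, 4, 5, 6, 7, 8} — 7 values for 7 variables — and 4 appears only in Kira's list, so Kira = 4.
Among the 6 still-open variables, 7 fits only Priya (and all 6 values in {2, 3, 5, 6, 7, 8} must be used), so Priya = 7.
Among the 5 still-open variables, 3 fits only Erin (and all 5 values in {2, 3, 5, 6, 8} must be used), so Erin = 3.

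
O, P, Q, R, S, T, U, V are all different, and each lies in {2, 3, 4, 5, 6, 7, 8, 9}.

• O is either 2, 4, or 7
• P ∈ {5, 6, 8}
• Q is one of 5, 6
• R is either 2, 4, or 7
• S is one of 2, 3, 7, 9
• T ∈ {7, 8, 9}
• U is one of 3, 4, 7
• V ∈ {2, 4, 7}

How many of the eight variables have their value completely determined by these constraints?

The 3 variables O, R, V are confined to {2, 4, 7}, which locks those values in; drop them from S, T, U.
U must be 3 (only option left). Remove 3 from S.
S has just one choice, so S = 9. Strike 9 from T.
T has just one choice, so T = 8. Eliminate 8 elsewhere: P.
Determined: S=9, T=8, U=3. The other variables each still have more than one consistent value. That makes 3.

3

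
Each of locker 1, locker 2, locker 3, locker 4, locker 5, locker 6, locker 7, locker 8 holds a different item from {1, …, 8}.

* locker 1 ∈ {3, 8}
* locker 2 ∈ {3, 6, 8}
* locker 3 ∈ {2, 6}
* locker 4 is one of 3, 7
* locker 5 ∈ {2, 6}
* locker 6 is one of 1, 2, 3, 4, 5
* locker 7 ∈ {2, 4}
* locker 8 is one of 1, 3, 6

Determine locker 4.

7

The 8 variables together cover exactly {1, 2, 3, 4, 5, 6, 7, 8} — 8 values for 8 variables — and 5 appears only in locker 6's list, so locker 6 = 5.
The 7 still-open variables draw from only 7 values {1, 2, 3, 4, 6, 7, 8}, so each is used; only locker 8 can be 1, hence locker 8 = 1.
The 6 still-open variables draw from only 6 values {2, 3, 4, 6, 7, 8}, so each is used; only locker 7 can be 4, hence locker 7 = 4.
Among the 5 still-open variables, 7 fits only locker 4 (and all 5 values in {2, 3, 6, 7, 8} must be used), so locker 4 = 7.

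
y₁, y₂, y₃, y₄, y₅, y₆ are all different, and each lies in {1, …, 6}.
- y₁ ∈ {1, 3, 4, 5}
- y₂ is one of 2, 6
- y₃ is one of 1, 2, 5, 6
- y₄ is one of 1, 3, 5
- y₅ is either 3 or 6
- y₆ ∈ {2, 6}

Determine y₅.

3

Among the 6 variables, 4 fits only y₁ (and all 6 values in {1, 2, 3, 4, 5, 6} must be used), so y₁ = 4.
The 2 variables y₂ and y₆ are confined to {2, 6}, which locks those values in; drop them from y₃, y₅.
So y₅ = 3.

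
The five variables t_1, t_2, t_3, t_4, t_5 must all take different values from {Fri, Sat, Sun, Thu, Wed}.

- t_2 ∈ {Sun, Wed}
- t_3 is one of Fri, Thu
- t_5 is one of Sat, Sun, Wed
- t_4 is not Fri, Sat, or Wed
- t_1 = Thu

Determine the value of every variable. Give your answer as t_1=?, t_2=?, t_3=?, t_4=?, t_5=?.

t_1 has just one choice, so t_1 = Thu. Strike Thu from t_3, t_4.
t_3 has just one choice, so t_3 = Fri.
That leaves t_4 = Sun. So t_2, t_5 can't be Sun.
t_2's domain is down to {Wed}, so t_2 = Wed. Remove Wed from t_5.
t_5 must be Sat (only option left).

t_1=Thu, t_2=Wed, t_3=Fri, t_4=Sun, t_5=Sat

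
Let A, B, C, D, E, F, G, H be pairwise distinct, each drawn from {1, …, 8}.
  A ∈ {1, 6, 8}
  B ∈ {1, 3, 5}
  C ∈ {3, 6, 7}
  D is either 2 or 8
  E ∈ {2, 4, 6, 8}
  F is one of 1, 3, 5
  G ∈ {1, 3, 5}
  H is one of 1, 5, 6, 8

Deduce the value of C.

Among the 8 variables, 4 fits only E (and all 8 values in {1, 2, 3, 4, 5, 6, 7, 8} must be used), so E = 4.
The 7 still-open variables together cover exactly {1, 2, 3, 5, 6, 7, 8} — 7 values for 7 variables — and 2 appears only in D's list, so D = 2.
The 6 still-open variables together cover exactly {1, 3, 5, 6, 7, 8} — 6 values for 6 variables — and 7 appears only in C's list, so C = 7.

7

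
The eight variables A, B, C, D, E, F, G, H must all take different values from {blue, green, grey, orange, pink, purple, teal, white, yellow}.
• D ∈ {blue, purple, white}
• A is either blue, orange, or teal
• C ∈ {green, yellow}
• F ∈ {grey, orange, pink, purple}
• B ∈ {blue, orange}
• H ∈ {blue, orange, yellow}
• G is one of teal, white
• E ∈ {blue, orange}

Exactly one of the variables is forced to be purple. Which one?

D

B and E share exactly the 2 values {blue, orange}; by pigeonhole those values go to them, so strike blue, orange from A, D, F, H.
That leaves A = teal. Remove teal from G.
G must be white (only option left). Remove white from D.
So purple goes to D.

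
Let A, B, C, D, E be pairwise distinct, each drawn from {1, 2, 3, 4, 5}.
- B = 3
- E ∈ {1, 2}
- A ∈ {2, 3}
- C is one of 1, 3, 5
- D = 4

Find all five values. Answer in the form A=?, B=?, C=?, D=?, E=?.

B's domain is down to {3}, so B = 3. Eliminate 3 elsewhere: A, C.
That leaves D = 4.
A must be 2 (only option left). Strike 2 from E.
That leaves E = 1. Remove 1 from C.
C must be 5 (only option left).

A=2, B=3, C=5, D=4, E=1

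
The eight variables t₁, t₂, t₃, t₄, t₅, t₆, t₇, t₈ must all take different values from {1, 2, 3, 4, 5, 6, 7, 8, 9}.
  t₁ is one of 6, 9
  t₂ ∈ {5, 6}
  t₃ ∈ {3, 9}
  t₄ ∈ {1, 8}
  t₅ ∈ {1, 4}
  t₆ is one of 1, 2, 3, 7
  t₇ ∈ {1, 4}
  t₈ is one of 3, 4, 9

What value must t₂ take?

5

The 2 variables t₅ and t₇ are confined to {1, 4}, which locks those values in; drop them from t₄, t₆, t₈.
t₄ must be 8 (only option left).
The 2 variables t₃ and t₈ are confined to {3, 9}, which locks those values in; drop them from t₁, t₆.
t₁'s domain is down to {6}, so t₁ = 6. So t₂ can't be 6.
So t₂ = 5.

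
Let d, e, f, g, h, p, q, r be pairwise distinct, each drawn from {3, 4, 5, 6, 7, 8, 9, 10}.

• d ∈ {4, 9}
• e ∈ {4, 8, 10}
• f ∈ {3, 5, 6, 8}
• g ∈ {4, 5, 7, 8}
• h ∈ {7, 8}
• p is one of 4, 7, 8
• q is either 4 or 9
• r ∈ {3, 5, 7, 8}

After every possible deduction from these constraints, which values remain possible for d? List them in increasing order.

The 8 variables together cover exactly {3, 4, 5, 6, 7, 8, 9, 10} — 8 values for 8 variables — and 6 appears only in f's list, so f = 6.
The 7 still-open variables draw from only 7 values {3, 4, 5, 7, 8, 9, 10}, so each is used; only r can be 3, hence r = 3.
The 6 still-open variables draw from only 6 values {4, 5, 7, 8, 9, 10}, so each is used; only g can be 5, hence g = 5.
Among the 5 still-open variables, 10 fits only e (and all 5 values in {4, 7, 8, 9, 10} must be used), so e = 10.
d and q share exactly the 2 values {4, 9}; by pigeonhole those values go to them, so strike 4, 9 from p.
No further eliminations apply; d can still be any of 4, 9.

4, 9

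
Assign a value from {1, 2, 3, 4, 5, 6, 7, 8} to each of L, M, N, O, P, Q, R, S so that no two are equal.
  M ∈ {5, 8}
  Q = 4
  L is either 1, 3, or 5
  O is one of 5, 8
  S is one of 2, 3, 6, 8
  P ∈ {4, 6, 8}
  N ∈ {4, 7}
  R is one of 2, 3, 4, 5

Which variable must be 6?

P

Q must be 4 (only option left). Remove 4 from N, P, R.
N's domain is down to {7}, so N = 7.
The 6 still-open variables together cover exactly {1, 2, 3, 5, 6, 8} — 6 values for 6 variables — and 1 appears only in L's list, so L = 1.
M and O between them cover only {5, 8} — a naked pair. Remove those values from P, R, S.
So 6 goes to P.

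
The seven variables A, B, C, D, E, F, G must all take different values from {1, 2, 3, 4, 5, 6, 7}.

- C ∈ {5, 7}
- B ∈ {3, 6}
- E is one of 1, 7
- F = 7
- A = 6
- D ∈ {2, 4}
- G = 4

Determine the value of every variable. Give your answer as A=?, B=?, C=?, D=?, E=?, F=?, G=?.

A=6, B=3, C=5, D=2, E=1, F=7, G=4

A must be 6 (only option left). Eliminate 6 elsewhere: B.
That leaves B = 3.
F has just one choice, so F = 7. Strike 7 from C, E.
G has just one choice, so G = 4. Remove 4 from D.
That leaves C = 5.
D's domain is down to {2}, so D = 2.
That leaves E = 1.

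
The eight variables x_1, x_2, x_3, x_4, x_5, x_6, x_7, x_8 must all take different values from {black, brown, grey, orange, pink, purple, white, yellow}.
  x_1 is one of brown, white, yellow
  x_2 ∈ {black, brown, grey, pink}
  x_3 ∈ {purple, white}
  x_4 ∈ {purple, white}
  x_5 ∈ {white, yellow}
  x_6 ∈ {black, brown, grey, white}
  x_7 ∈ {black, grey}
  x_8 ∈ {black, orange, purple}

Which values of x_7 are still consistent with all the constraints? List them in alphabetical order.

The 8 variables draw from only 8 values {black, brown, grey, orange, pink, purple, white, yellow}, so each is used; only x_8 can be orange, hence x_8 = orange.
The 7 still-open variables together cover exactly {black, brown, grey, pink, purple, white, yellow} — 7 values for 7 variables — and pink appears only in x_2's list, so x_2 = pink.
x_3 and x_4 share exactly the 2 values {purple, white}; by pigeonhole those values go to them, so strike purple, white from x_1, x_5, x_6.
x_5 must be yellow (only option left). Eliminate yellow elsewhere: x_1.
x_1's domain is down to {brown}, so x_1 = brown. Remove brown from x_6.
No further eliminations apply; x_7 can still be any of black, grey.

black, grey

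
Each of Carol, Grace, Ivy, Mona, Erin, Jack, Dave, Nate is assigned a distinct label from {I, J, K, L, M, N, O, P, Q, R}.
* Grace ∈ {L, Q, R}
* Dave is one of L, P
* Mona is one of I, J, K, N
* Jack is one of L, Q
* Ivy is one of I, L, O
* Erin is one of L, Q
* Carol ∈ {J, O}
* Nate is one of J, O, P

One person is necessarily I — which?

Erin and Jack share exactly the 2 values {L, Q}; by pigeonhole those values go to them, so strike L, Q from Grace, Ivy, Dave.
Grace's domain is down to {R}, so Grace = R.
Dave has just one choice, so Dave = P. Strike P from Nate.
Carol and Nate share exactly the 2 values {J, O}; by pigeonhole those values go to them, so strike J, O from Ivy, Mona.

Ivy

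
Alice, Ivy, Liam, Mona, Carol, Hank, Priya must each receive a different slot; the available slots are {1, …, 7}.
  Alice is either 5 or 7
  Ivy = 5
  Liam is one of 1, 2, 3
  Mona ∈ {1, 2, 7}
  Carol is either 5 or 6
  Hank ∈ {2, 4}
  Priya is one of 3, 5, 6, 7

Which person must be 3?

Priya

Ivy's domain is down to {5}, so Ivy = 5. Strike 5 from Alice, Carol, Priya.
Carol must be 6 (only option left). Eliminate 6 elsewhere: Priya.
That leaves Alice = 7. Remove 7 from Mona, Priya.
So 3 goes to Priya.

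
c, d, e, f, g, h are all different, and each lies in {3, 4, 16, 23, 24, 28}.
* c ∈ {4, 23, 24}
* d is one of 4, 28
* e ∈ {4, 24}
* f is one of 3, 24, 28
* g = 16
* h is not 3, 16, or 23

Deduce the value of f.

g's domain is down to {16}, so g = 16.
The 5 still-open variables together cover exactly {3, 4, 23, 24, 28} — 5 values for 5 variables — and 3 appears only in f's list, so f = 3.

3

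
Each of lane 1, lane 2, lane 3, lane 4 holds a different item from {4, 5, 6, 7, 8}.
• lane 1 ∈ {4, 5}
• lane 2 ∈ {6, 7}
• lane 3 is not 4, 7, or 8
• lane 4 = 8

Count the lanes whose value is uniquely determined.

lane 4 has just one choice, so lane 4 = 8.
Determined: lane 4=8. The other lanes each still have more than one consistent value. That makes 1.

1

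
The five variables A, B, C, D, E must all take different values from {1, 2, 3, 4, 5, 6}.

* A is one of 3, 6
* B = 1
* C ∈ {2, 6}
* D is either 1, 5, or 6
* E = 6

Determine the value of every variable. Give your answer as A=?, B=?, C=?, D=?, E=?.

A=3, B=1, C=2, D=5, E=6

B has just one choice, so B = 1. Eliminate 1 elsewhere: D.
E has just one choice, so E = 6. Remove 6 from A, C, D.
A's domain is down to {3}, so A = 3.
C has just one choice, so C = 2.
D's domain is down to {5}, so D = 5.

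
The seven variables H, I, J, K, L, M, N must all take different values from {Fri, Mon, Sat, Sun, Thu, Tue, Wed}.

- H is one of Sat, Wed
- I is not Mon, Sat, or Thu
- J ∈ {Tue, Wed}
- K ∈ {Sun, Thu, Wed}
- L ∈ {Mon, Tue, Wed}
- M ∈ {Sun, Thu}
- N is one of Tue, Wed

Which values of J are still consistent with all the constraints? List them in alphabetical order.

Tue, Wed

The 7 variables draw from only 7 values {Fri, Mon, Sat, Sun, Thu, Tue, Wed}, so each is used; only I can be Fri, hence I = Fri.
Among the 6 still-open variables, Mon fits only L (and all 6 values in {Mon, Sat, Sun, Thu, Tue, Wed} must be used), so L = Mon.
The 5 still-open variables draw from only 5 values {Sat, Sun, Thu, Tue, Wed}, so each is used; only H can be Sat, hence H = Sat.
J and N between them cover only {Tue, Wed} — a naked pair. Remove those values from K.
No further eliminations apply; J can still be any of Tue, Wed.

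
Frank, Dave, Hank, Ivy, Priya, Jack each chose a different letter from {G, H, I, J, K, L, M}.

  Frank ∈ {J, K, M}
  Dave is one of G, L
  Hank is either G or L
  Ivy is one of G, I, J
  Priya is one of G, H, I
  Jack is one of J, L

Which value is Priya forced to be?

The 2 variables Dave and Hank are confined to {G, L}, which locks those values in; drop them from Ivy, Priya, Jack.
That leaves Jack = J. Eliminate J elsewhere: Frank, Ivy.
Ivy has just one choice, so Ivy = I. Eliminate I elsewhere: Priya.
So Priya = H.

H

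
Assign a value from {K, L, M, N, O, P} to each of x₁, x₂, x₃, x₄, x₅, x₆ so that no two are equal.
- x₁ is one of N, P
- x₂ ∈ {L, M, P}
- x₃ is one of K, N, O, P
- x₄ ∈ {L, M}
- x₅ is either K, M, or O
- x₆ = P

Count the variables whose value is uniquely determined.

x₆ must be P (only option left). Strike P from x₁, x₂, x₃.
That leaves x₁ = N. Strike N from x₃.
x₂ and x₄ between them cover only {L, M} — a naked pair. Remove those values from x₅.
Determined: x₁=N, x₆=P. The other variables each still have more than one consistent value. That makes 2.

2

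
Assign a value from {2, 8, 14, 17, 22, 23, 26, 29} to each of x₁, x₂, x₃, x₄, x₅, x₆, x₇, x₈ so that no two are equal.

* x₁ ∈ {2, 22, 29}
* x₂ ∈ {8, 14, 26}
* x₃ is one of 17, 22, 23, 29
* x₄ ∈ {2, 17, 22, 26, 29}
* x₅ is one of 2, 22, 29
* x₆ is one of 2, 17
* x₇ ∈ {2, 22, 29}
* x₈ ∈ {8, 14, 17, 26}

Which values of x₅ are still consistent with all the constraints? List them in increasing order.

2, 22, 29

The 8 variables draw from only 8 values {2, 8, 14, 17, 22, 23, 26, 29}, so each is used; only x₃ can be 23, hence x₃ = 23.
x₁, x₅, x₇ between them cover only {2, 22, 29} — a naked triple. Remove those values from x₄, x₆.
x₆'s domain is down to {17}, so x₆ = 17. Strike 17 from x₄, x₈.
That leaves x₄ = 26. So x₂, x₈ can't be 26.
No further eliminations apply; x₅ can still be any of 2, 22, 29.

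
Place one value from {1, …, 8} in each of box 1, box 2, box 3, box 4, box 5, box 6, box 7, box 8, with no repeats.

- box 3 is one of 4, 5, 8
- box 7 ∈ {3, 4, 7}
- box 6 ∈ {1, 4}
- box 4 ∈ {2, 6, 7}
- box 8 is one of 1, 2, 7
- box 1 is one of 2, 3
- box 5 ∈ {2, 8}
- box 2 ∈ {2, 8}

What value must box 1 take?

Among the 8 variables, 5 fits only box 3 (and all 8 values in {1, 2, 3, 4, 5, 6, 7, 8} must be used), so box 3 = 5.
Among the 7 still-open variables, 6 fits only box 4 (and all 7 values in {1, 2, 3, 4, 6, 7, 8} must be used), so box 4 = 6.
The 2 variables box 2 and box 5 are confined to {2, 8}, which locks those values in; drop them from box 1, box 8.
So box 1 = 3.

3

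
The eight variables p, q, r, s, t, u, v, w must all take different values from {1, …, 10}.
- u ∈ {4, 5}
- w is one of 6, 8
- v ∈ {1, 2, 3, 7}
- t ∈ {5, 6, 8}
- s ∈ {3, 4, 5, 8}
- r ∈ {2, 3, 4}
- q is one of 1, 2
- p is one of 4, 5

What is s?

The 8 variables together cover exactly {1, 2, 3, 4, 5, 6, 7, 8} — 8 values for 8 variables — and 7 appears only in v's list, so v = 7.
The 7 still-open variables together cover exactly {1, 2, 3, 4, 5, 6, 8} — 7 values for 7 variables — and 1 appears only in q's list, so q = 1.
Among the 6 still-open variables, 2 fits only r (and all 6 values in {2, 3, 4, 5, 6, 8} must be used), so r = 2.
Among the 5 still-open variables, 3 fits only s (and all 5 values in {3, 4, 5, 6, 8} must be used), so s = 3.

3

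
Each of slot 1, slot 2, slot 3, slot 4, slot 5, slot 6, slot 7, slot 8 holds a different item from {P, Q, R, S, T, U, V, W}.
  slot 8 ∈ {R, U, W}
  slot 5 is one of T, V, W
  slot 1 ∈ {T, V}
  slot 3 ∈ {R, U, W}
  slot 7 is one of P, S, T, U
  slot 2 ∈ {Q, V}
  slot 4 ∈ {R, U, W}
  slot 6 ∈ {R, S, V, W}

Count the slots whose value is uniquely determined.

3

Among the 8 variables, P fits only slot 7 (and all 8 values in {P, Q, R, S, T, U, V, W} must be used), so slot 7 = P.
The 7 still-open variables draw from only 7 values {Q, R, S, T, U, V, W}, so each is used; only slot 2 can be Q, hence slot 2 = Q.
Among the 6 still-open variables, S fits only slot 6 (and all 6 values in {R, S, T, U, V, W} must be used), so slot 6 = S.
slot 3, slot 4, slot 8 share exactly the 3 values {R, U, W}; by pigeonhole those values go to them, so strike R, U, W from slot 5.
Determined: slot 2=Q, slot 6=S, slot 7=P. The other slots each still have more than one consistent value. That makes 3.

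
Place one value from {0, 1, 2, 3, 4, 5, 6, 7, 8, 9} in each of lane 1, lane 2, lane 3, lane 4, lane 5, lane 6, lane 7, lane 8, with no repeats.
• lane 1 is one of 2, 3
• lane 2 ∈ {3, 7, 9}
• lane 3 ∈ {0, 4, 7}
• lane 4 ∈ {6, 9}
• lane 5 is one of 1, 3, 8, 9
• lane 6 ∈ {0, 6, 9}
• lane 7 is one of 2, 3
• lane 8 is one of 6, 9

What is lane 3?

4

lane 1 and lane 7 share exactly the 2 values {2, 3}; by pigeonhole those values go to them, so strike 2, 3 from lane 2, lane 5.
lane 4 and lane 8 share exactly the 2 values {6, 9}; by pigeonhole those values go to them, so strike 6, 9 from lane 2, lane 5, lane 6.
That leaves lane 2 = 7. So lane 3 can't be 7.
lane 6 must be 0 (only option left). So lane 3 can't be 0.
So lane 3 = 4.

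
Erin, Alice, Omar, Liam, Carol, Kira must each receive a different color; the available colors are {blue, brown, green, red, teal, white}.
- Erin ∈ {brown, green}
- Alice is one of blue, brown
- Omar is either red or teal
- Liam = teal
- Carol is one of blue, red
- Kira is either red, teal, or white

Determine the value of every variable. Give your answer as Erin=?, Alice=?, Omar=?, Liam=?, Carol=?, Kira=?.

Liam's domain is down to {teal}, so Liam = teal. So Omar, Kira can't be teal.
Omar has just one choice, so Omar = red. So Carol, Kira can't be red.
That leaves Carol = blue. Remove blue from Alice.
That leaves Kira = white.
Alice has just one choice, so Alice = brown. Strike brown from Erin.
Erin must be green (only option left).

Erin=green, Alice=brown, Omar=red, Liam=teal, Carol=blue, Kira=white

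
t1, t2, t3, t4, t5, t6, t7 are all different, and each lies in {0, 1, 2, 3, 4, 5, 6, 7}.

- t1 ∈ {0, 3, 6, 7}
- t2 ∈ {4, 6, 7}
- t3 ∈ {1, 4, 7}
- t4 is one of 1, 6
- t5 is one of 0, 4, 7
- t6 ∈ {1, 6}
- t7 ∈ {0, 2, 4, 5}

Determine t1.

3

t4 and t6 share exactly the 2 values {1, 6}; by pigeonhole those values go to them, so strike 1, 6 from t1, t2, t3.
The 2 variables t2 and t3 are confined to {4, 7}, which locks those values in; drop them from t1, t5, t7.
t5 must be 0 (only option left). Eliminate 0 elsewhere: t1, t7.
So t1 = 3.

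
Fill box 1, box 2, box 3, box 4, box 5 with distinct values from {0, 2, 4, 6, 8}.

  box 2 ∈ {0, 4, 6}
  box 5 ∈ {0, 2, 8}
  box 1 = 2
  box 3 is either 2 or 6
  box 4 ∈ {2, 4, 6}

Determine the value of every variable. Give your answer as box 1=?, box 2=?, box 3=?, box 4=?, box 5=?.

box 1=2, box 2=0, box 3=6, box 4=4, box 5=8

box 1's domain is down to {2}, so box 1 = 2. Remove 2 from box 3, box 4, box 5.
box 3's domain is down to {6}, so box 3 = 6. Eliminate 6 elsewhere: box 2, box 4.
box 4 has just one choice, so box 4 = 4. So box 2 can't be 4.
box 2 must be 0 (only option left). Strike 0 from box 5.
box 5 has just one choice, so box 5 = 8.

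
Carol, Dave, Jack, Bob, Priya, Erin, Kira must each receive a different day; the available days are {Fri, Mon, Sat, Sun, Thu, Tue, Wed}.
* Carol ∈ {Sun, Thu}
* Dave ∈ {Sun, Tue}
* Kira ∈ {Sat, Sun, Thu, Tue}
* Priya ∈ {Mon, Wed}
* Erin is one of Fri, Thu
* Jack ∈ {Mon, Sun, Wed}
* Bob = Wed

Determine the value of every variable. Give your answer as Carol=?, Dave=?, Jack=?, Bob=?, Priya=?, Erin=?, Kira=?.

Bob's domain is down to {Wed}, so Bob = Wed. Eliminate Wed elsewhere: Jack, Priya.
Priya must be Mon (only option left). Remove Mon from Jack.
Jack must be Sun (only option left). Strike Sun from Carol, Dave, Kira.
Carol must be Thu (only option left). So Erin, Kira can't be Thu.
That leaves Dave = Tue. Strike Tue from Kira.
That leaves Erin = Fri.
Kira must be Sat (only option left).

Carol=Thu, Dave=Tue, Jack=Sun, Bob=Wed, Priya=Mon, Erin=Fri, Kira=Sat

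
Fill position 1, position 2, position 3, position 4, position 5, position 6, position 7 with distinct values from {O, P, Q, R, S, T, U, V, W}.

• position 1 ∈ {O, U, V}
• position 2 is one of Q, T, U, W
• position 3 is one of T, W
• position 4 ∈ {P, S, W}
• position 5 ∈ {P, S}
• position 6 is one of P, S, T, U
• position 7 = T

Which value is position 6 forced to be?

position 7 must be T (only option left). Remove T from position 2, position 3, position 6.
position 3 must be W (only option left). Strike W from position 2, position 4.
position 4 and position 5 share exactly the 2 values {P, S}; by pigeonhole those values go to them, so strike P, S from position 6.
So position 6 = U.

U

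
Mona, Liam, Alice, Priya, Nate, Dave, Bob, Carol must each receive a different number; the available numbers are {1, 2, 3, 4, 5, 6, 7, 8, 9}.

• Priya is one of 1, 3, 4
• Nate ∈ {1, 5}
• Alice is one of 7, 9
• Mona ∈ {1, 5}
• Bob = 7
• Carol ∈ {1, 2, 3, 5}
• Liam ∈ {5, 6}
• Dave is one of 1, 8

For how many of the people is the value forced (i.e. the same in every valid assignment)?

Bob has just one choice, so Bob = 7. Strike 7 from Alice.
Alice has just one choice, so Alice = 9.
Mona and Nate share exactly the 2 values {1, 5}; by pigeonhole those values go to them, so strike 1, 5 from Liam, Priya, Dave, Carol.
Liam's domain is down to {6}, so Liam = 6.
Dave has just one choice, so Dave = 8.
Determined: Liam=6, Alice=9, Dave=8, Bob=7. The other people each still have more than one consistent value. That makes 4.

4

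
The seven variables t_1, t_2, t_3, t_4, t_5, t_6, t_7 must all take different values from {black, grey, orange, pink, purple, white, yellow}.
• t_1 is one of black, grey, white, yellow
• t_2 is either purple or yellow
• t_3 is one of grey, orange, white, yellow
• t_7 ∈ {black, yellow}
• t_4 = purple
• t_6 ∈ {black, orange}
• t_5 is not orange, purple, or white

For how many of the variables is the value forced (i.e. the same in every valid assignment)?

5

t_4's domain is down to {purple}, so t_4 = purple. So t_2 can't be purple.
t_2 has just one choice, so t_2 = yellow. So t_1, t_3, t_5, t_7 can't be yellow.
t_7's domain is down to {black}, so t_7 = black. Strike black from t_1, t_5, t_6.
t_6's domain is down to {orange}, so t_6 = orange. Remove orange from t_3.
Among the 3 still-open variables, pink fits only t_5 (and all 3 values in {grey, pink, white} must be used), so t_5 = pink.
Determined: t_2=yellow, t_4=purple, t_5=pink, t_6=orange, t_7=black. The other variables each still have more than one consistent value. That makes 5.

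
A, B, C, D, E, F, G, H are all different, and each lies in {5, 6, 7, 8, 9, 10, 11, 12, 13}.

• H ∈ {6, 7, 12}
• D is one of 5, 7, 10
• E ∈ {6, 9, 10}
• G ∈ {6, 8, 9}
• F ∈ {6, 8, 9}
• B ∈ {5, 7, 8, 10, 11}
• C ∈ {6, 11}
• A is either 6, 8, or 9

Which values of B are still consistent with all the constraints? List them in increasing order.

The 8 variables draw from only 8 values {5, 6, 7, 8, 9, 10, 11, 12}, so each is used; only H can be 12, hence H = 12.
The 3 variables A, F, G are confined to {6, 8, 9}, which locks those values in; drop them from B, C, E.
C must be 11 (only option left). Remove 11 from B.
E's domain is down to {10}, so E = 10. Strike 10 from B, D.
No further eliminations apply; B can still be any of 5, 7.

5, 7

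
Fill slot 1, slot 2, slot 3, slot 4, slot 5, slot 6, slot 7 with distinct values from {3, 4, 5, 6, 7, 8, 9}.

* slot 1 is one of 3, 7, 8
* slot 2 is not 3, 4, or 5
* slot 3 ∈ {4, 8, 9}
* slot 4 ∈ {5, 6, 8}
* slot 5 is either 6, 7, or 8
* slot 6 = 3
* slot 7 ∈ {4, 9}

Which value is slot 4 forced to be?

5

slot 6 must be 3 (only option left). Strike 3 from slot 1.
The 6 still-open variables together cover exactly {4, 5, 6, 7, 8, 9} — 6 values for 6 variables — and 5 appears only in slot 4's list, so slot 4 = 5.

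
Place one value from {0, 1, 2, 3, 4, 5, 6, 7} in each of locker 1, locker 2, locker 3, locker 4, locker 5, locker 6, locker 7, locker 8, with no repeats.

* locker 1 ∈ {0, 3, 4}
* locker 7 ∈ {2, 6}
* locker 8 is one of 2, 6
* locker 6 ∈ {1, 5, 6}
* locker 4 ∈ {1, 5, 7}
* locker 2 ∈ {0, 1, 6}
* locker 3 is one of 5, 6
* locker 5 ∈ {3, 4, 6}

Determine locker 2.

0

The 8 variables together cover exactly {0, 1, 2, 3, 4, 5, 6, 7} — 8 values for 8 variables — and 7 appears only in locker 4's list, so locker 4 = 7.
The 2 variables locker 7 and locker 8 are confined to {2, 6}, which locks those values in; drop them from locker 2, locker 3, locker 5, locker 6.
That leaves locker 3 = 5. So locker 6 can't be 5.
locker 6 must be 1 (only option left). So locker 2 can't be 1.
So locker 2 = 0.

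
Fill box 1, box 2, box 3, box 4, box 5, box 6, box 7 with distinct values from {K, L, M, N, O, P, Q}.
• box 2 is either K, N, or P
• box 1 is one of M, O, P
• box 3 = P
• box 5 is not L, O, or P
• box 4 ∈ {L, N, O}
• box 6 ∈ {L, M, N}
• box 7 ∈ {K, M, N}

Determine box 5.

Q

box 3 has just one choice, so box 3 = P. Eliminate P elsewhere: box 1, box 2.
The 6 still-open variables together cover exactly {K, L, M, N, O, Q} — 6 values for 6 variables — and Q appears only in box 5's list, so box 5 = Q.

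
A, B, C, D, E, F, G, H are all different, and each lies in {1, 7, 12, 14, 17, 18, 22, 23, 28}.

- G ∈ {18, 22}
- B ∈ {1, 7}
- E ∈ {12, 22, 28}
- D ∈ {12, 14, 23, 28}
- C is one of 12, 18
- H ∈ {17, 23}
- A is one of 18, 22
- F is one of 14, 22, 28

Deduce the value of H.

The 2 variables A and G are confined to {18, 22}, which locks those values in; drop them from C, E, F.
C's domain is down to {12}, so C = 12. Eliminate 12 elsewhere: D, E.
E must be 28 (only option left). Remove 28 from D, F.
F's domain is down to {14}, so F = 14. Eliminate 14 elsewhere: D.
D's domain is down to {23}, so D = 23. Strike 23 from H.
So H = 17.

17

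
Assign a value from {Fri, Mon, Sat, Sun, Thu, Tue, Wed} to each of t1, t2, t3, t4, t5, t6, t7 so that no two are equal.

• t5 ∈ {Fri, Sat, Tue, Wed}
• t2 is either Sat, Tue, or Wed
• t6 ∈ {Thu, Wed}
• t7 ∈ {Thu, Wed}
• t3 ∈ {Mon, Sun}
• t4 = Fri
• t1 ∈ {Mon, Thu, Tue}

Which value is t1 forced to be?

Mon

t4 has just one choice, so t4 = Fri. So t5 can't be Fri.
The 6 still-open variables together cover exactly {Mon, Sat, Sun, Thu, Tue, Wed} — 6 values for 6 variables — and Sun appears only in t3's list, so t3 = Sun.
The 5 still-open variables together cover exactly {Mon, Sat, Thu, Tue, Wed} — 5 values for 5 variables — and Mon appears only in t1's list, so t1 = Mon.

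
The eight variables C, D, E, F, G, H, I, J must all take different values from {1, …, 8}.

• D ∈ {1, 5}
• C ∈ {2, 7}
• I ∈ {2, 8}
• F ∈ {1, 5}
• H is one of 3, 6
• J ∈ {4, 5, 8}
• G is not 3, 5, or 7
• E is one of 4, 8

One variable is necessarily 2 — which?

I

The 8 variables draw from only 8 values {1, 2, 3, 4, 5, 6, 7, 8}, so each is used; only H can be 3, hence H = 3.
The 7 still-open variables together cover exactly {1, 2, 4, 5, 6, 7, 8} — 7 values for 7 variables — and 6 appears only in G's list, so G = 6.
The 6 still-open variables draw from only 6 values {1, 2, 4, 5, 7, 8}, so each is used; only C can be 7, hence C = 7.
The 5 still-open variables together cover exactly {1, 2, 4, 5, 8} — 5 values for 5 variables — and 2 appears only in I's list, so I = 2.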